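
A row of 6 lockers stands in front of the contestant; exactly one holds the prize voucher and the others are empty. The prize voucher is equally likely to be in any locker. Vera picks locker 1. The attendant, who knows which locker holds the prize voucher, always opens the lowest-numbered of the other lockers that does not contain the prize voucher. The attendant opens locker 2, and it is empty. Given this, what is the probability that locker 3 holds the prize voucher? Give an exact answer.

1/5

Apply Bayes' rule, conditioning on where the prize voucher actually is.
If it is in any of lockers 1, 3, 4, 5, and 6 (prior 1/6 each): locker 2 is the lowest-numbered option available, probability 1; weight (1/6)·1 = 1/6 each.
If it is in locker 2 (prior 1/6): the attendant opened locker 2, so this case is ruled out; weight (1/6)·0 = 0.
The weights sum to 5/6.
So P(the prize voucher in locker 3 | the attendant opened locker 2) = (1/6) / (5/6) = 1/5.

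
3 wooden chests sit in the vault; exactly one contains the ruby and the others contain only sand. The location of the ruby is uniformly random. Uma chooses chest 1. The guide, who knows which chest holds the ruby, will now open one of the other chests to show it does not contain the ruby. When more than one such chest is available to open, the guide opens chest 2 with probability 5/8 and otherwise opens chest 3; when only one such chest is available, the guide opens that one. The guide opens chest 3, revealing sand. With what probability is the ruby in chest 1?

3/11

Condition on the true location of the ruby.
If it is in chest 1 (prior 1/3): chest 2 is available but not opened, probability 3/8; weight (1/3)·(3/8) = 1/8.
If it is in chest 2 (prior 1/3): only chest 3 is available, probability 1; weight (1/3)·1 = 1/3.
If it is in chest 3 (prior 1/3): the guide opened chest 3, so this case is ruled out; weight (1/3)·0 = 0.
The weights sum to 11/24.
So P(the ruby in chest 1 | the guide opened chest 3) = (1/8) / (11/24) = 3/11.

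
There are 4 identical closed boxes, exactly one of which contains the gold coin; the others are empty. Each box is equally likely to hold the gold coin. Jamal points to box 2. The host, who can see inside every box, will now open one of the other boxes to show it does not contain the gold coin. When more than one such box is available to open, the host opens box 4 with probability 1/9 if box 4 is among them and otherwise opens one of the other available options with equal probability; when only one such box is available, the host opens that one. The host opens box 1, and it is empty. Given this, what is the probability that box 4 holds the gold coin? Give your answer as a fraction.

3/11

Condition on the true location of the gold coin.
If it is in box 1 (prior 1/4): the host opened box 1, so this case is ruled out; weight (1/4)·0 = 0.
If it is in box 2 (prior 1/4): box 4 is available but not opened; box 1 gets probability (1 − 1/9)/2 = 4/9; weight (1/4)·(4/9) = 1/9.
If it is in box 3 (prior 1/4): box 4 is available but not opened, probability 8/9; weight (1/4)·(8/9) = 2/9.
If it is in box 4 (prior 1/4): box 4 holds the prize so is unavailable; the host chooses uniformly among the 2 others, probability 1/2; weight (1/4)·(1/2) = 1/8.
The weights sum to 11/24.
So P(the gold coin in box 4 | the host opened box 1) = (1/8) / (11/24) = 3/11.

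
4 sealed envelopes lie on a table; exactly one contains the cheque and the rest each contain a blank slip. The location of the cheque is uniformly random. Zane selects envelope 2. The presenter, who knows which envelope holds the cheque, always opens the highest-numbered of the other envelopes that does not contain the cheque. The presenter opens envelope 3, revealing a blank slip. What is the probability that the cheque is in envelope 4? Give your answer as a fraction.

Condition on the true location of the cheque.
If it is in either of envelopes 1 and 2 (prior 1/4 each): the presenter would have opened envelope 4 instead, probability 0; weight (1/4)·0 = 0 each.
If it is in envelope 3 (prior 1/4): the presenter opened envelope 3, so this case is ruled out; weight (1/4)·0 = 0.
If it is in envelope 4 (prior 1/4): envelope 3 is the highest-numbered option available, probability 1; weight (1/4)·1 = 1/4.
The weights sum to 1/4.
So P(the cheque in envelope 4 | the presenter opened envelope 3) = (1/4) / (1/4) = 1.

1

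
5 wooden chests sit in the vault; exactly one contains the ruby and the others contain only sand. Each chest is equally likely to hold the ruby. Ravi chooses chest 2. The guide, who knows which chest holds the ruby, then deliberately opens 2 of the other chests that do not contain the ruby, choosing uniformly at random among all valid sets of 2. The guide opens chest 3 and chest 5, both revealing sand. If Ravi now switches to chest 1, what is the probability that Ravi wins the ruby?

2/5

Condition on the true location of the ruby.
If it is in either of chests 1 and 4 (prior 1/5 each): the guide has 3 equally likely choices, so probability 1/3; weight (1/5)·(1/3) = 1/15 each.
If it is in chest 2 (prior 1/5): the guide has 6 equally likely choices, so probability 1/6; weight (1/5)·(1/6) = 1/30.
If it is in either of chests 3 and 5 (prior 1/5 each): that chest was opened and seen not to hold the prize — ruled out; weight (1/5)·0 = 0 each.
The weights sum to 1/6.
So P(the ruby in chest 1 | the guide opened chest 3 and chest 5) = (1/15) / (1/6) = 2/5.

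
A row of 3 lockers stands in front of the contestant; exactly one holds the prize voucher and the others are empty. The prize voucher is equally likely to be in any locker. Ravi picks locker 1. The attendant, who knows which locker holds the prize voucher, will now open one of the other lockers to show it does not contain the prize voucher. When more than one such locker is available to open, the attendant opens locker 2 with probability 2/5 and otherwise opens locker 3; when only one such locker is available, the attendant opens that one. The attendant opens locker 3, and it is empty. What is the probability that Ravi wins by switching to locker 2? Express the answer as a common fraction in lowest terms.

Consider each possible location of the prize voucher in turn.
If it is in locker 1 (prior 1/3): locker 2 is available but not opened, probability 3/5; weight (1/3)·(3/5) = 1/5.
If it is in locker 2 (prior 1/3): only locker 3 is available, probability 1; weight (1/3)·1 = 1/3.
If it is in locker 3 (prior 1/3): the attendant opened locker 3, so this case is ruled out; weight (1/3)·0 = 0.
The weights sum to 8/15.
So P(the prize voucher in locker 2 | the attendant opened locker 3) = (1/3) / (8/15) = 5/8.

5/8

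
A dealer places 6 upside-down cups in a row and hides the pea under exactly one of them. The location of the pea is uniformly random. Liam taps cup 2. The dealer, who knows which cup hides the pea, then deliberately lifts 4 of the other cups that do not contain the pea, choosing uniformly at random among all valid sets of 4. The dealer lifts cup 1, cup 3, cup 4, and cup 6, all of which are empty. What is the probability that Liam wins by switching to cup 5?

Consider each possible location of the pea in turn.
If it is under any of cups 1, 3, 4, and 6 (prior 1/6 each): that cup was opened and seen not to hold the prize — ruled out; weight (1/6)·0 = 0 each.
If it is under cup 2 (prior 1/6): the dealer has 5 equally likely choices, so probability 1/5; weight (1/6)·(1/5) = 1/30.
If it is under cup 5 (prior 1/6): the dealer has no choice, probability 1; weight (1/6)·1 = 1/6.
The weights sum to 1/5.
So P(the pea under cup 5 | the dealer opened cup 1, cup 3, cup 4, and cup 6) = (1/6) / (1/5) = 5/6.

5/6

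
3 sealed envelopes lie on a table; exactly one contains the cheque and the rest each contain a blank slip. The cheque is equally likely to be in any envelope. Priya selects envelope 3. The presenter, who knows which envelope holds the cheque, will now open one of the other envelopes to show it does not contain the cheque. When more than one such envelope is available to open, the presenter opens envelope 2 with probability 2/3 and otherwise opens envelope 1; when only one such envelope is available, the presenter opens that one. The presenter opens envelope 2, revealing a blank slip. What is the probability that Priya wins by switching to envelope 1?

3/5

Condition on the true location of the cheque.
If it is in envelope 1 (prior 1/3): only envelope 2 is available, probability 1; weight (1/3)·1 = 1/3.
If it is in envelope 2 (prior 1/3): the presenter opened envelope 2, so this case is ruled out; weight (1/3)·0 = 0.
If it is in envelope 3 (prior 1/3): envelope 2 is available, opened with probability 2/3; weight (1/3)·(2/3) = 2/9.
The weights sum to 5/9.
So P(the cheque in envelope 1 | the presenter opened envelope 2) = (1/3) / (5/9) = 3/5.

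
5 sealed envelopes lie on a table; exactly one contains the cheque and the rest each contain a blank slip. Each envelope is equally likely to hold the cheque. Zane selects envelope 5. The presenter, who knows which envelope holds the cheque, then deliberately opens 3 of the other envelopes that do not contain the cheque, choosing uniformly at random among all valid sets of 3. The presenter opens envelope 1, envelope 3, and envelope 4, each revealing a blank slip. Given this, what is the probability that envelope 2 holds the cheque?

4/5

Condition on the true location of the cheque.
If it is in any of envelopes 1, 3, and 4 (prior 1/5 each): that envelope was opened and seen not to hold the prize — ruled out; weight (1/5)·0 = 0 each.
If it is in envelope 2 (prior 1/5): the presenter has no choice, probability 1; weight (1/5)·1 = 1/5.
If it is in envelope 5 (prior 1/5): the presenter has 4 equally likely choices, so probability 1/4; weight (1/5)·(1/4) = 1/20.
The weights sum to 1/4.
So P(the cheque in envelope 2 | the presenter opened envelope 1, envelope 3, and envelope 4) = (1/5) / (1/4) = 4/5.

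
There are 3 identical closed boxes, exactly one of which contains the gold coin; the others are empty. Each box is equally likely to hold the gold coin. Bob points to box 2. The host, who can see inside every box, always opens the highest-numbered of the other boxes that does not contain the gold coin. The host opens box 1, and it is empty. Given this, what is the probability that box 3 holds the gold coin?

Condition on the true location of the gold coin.
If it is in box 1 (prior 1/3): the host opened box 1, so this case is ruled out; weight (1/3)·0 = 0.
If it is in box 2 (prior 1/3): the host would have opened box 3 instead, probability 0; weight (1/3)·0 = 0.
If it is in box 3 (prior 1/3): box 1 is the highest-numbered option available, probability 1; weight (1/3)·1 = 1/3.
The weights sum to 1/3.
So P(the gold coin in box 3 | the host opened box 1) = (1/3) / (1/3) = 1.

1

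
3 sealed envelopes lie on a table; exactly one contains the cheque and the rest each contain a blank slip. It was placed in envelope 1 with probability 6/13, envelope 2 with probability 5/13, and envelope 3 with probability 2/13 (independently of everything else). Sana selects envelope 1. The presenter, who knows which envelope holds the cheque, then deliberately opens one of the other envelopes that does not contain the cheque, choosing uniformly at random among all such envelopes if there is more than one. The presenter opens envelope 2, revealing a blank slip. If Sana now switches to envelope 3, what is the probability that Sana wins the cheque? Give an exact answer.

Condition on the true location of the cheque.
If it is in envelope 1 (prior 6/13): the presenter has 2 equally likely choices, so probability 1/2; weight (6/13)·(1/2) = 3/13.
If it is in envelope 2 (prior 5/13): the presenter opened envelope 2, so this case is ruled out; weight (5/13)·0 = 0.
If it is in envelope 3 (prior 2/13): the presenter has no choice, probability 1; weight (2/13)·1 = 2/13.
The weights sum to 5/13.
So P(the cheque in envelope 3 | the presenter opened envelope 2) = (2/13) / (5/13) = 2/5.

2/5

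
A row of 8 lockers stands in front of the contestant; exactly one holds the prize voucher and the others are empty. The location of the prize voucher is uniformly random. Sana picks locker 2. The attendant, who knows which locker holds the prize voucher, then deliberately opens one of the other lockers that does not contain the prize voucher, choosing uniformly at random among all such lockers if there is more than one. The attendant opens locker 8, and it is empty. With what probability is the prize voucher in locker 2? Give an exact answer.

Consider each possible location of the prize voucher in turn.
If it is in any of lockers 1, 3, 4, 5, 6, and 7 (prior 1/8 each): the attendant has 6 equally likely choices, so probability 1/6; weight (1/8)·(1/6) = 1/48 each.
If it is in locker 2 (prior 1/8): the attendant has 7 equally likely choices, so probability 1/7; weight (1/8)·(1/7) = 1/56.
If it is in locker 8 (prior 1/8): the attendant opened locker 8, so this case is ruled out; weight (1/8)·0 = 0.
The weights sum to 1/7.
So P(the prize voucher in locker 2 | the attendant opened locker 8) = (1/56) / (1/7) = 1/8.

1/8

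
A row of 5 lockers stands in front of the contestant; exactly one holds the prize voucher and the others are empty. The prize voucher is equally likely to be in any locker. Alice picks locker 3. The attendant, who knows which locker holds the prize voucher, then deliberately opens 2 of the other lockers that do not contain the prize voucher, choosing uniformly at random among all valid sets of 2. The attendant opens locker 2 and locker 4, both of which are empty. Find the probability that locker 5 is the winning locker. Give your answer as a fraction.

2/5

Condition on the true location of the prize voucher.
If it is in either of lockers 1 and 5 (prior 1/5 each): the attendant has 3 equally likely choices, so probability 1/3; weight (1/5)·(1/3) = 1/15 each.
If it is in either of lockers 2 and 4 (prior 1/5 each): that locker was opened and seen not to hold the prize — ruled out; weight (1/5)·0 = 0 each.
If it is in locker 3 (prior 1/5): the attendant has 6 equally likely choices, so probability 1/6; weight (1/5)·(1/6) = 1/30.
The weights sum to 1/6.
So P(the prize voucher in locker 5 | the attendant opened locker 2 and locker 4) = (1/15) / (1/6) = 2/5.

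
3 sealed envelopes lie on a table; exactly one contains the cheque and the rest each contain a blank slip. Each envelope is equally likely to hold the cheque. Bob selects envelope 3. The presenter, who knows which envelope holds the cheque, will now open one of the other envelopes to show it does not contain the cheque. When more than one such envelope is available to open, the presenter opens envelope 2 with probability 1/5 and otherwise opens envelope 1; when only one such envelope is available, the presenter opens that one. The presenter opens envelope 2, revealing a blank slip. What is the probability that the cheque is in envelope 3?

Consider each possible location of the cheque in turn.
If it is in envelope 1 (prior 1/3): only envelope 2 is available, probability 1; weight (1/3)·1 = 1/3.
If it is in envelope 2 (prior 1/3): the presenter opened envelope 2, so this case is ruled out; weight (1/3)·0 = 0.
If it is in envelope 3 (prior 1/3): envelope 2 is available, opened with probability 1/5; weight (1/3)·(1/5) = 1/15.
The weights sum to 2/5.
So P(the cheque in envelope 3 | the presenter opened envelope 2) = (1/15) / (2/5) = 1/6.

1/6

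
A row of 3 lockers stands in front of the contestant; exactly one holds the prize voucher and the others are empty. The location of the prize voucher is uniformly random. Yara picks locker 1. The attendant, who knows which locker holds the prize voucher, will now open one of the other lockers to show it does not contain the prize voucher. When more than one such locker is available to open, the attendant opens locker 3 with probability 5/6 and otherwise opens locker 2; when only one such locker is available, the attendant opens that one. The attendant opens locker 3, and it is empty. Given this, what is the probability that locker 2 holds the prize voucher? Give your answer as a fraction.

Apply Bayes' rule, conditioning on where the prize voucher actually is.
If it is in locker 1 (prior 1/3): locker 3 is available, opened with probability 5/6; weight (1/3)·(5/6) = 5/18.
If it is in locker 2 (prior 1/3): only locker 3 is available, probability 1; weight (1/3)·1 = 1/3.
If it is in locker 3 (prior 1/3): the attendant opened locker 3, so this case is ruled out; weight (1/3)·0 = 0.
The weights sum to 11/18.
So P(the prize voucher in locker 2 | the attendant opened locker 3) = (1/3) / (11/18) = 6/11.

6/11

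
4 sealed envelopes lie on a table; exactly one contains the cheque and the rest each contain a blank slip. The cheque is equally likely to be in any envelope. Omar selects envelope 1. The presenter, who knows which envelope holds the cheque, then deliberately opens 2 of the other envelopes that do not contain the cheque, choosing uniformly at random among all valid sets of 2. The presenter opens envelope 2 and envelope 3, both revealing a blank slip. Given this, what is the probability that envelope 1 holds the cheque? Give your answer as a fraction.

1/4

Consider each possible location of the cheque in turn.
If it is in envelope 1 (prior 1/4): the presenter has 3 equally likely choices, so probability 1/3; weight (1/4)·(1/3) = 1/12.
If it is in either of envelopes 2 and 3 (prior 1/4 each): that envelope was opened and seen not to hold the prize — ruled out; weight (1/4)·0 = 0 each.
If it is in envelope 4 (prior 1/4): the presenter has no choice, probability 1; weight (1/4)·1 = 1/4.
The weights sum to 1/3.
So P(the cheque in envelope 1 | the presenter opened envelope 2 and envelope 3) = (1/12) / (1/3) = 1/4.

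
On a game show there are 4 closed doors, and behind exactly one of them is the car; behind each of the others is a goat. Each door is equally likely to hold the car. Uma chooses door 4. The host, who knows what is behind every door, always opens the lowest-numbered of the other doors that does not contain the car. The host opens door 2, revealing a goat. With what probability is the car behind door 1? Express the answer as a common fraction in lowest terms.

1

Apply Bayes' rule, conditioning on where the car actually is.
If it is behind door 1 (prior 1/4): door 2 is the lowest-numbered option available, probability 1; weight (1/4)·1 = 1/4.
If it is behind door 2 (prior 1/4): the host opened door 2, so this case is ruled out; weight (1/4)·0 = 0.
If it is behind either of doors 3 and 4 (prior 1/4 each): the host would have opened door 1 instead, probability 0; weight (1/4)·0 = 0 each.
The weights sum to 1/4.
So P(the car behind door 1 | the host opened door 2) = (1/4) / (1/4) = 1.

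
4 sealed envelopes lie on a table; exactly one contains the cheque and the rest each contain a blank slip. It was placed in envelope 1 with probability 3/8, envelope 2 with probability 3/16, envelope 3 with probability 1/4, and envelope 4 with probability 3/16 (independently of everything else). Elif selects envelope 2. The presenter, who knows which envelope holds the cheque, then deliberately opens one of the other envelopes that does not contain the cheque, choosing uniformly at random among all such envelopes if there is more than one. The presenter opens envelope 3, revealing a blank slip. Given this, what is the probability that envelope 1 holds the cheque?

6/11

Consider each possible location of the cheque in turn.
If it is in envelope 1 (prior 3/8): the presenter has 2 equally likely choices, so probability 1/2; weight (3/8)·(1/2) = 3/16.
If it is in envelope 2 (prior 3/16): the presenter has 3 equally likely choices, so probability 1/3; weight (3/16)·(1/3) = 1/16.
If it is in envelope 3 (prior 1/4): the presenter opened envelope 3, so this case is ruled out; weight (1/4)·0 = 0.
If it is in envelope 4 (prior 3/16): the presenter has 2 equally likely choices, so probability 1/2; weight (3/16)·(1/2) = 3/32.
The weights sum to 11/32.
So P(the cheque in envelope 1 | the presenter opened envelope 3) = (3/16) / (11/32) = 6/11.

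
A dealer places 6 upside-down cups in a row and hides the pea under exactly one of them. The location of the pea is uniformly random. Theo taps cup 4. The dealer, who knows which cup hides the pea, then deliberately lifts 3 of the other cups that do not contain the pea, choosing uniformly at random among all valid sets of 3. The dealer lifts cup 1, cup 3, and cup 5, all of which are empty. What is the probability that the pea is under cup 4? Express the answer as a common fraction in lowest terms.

1/6

Apply Bayes' rule, conditioning on where the pea actually is.
If it is under any of cups 1, 3, and 5 (prior 1/6 each): that cup was opened and seen not to hold the prize — ruled out; weight (1/6)·0 = 0 each.
If it is under either of cups 2 and 6 (prior 1/6 each): the dealer has 4 equally likely choices, so probability 1/4; weight (1/6)·(1/4) = 1/24 each.
If it is under cup 4 (prior 1/6): the dealer has 10 equally likely choices, so probability 1/10; weight (1/6)·(1/10) = 1/60.
The weights sum to 1/10.
So P(the pea under cup 4 | the dealer opened cup 1, cup 3, and cup 5) = (1/60) / (1/10) = 1/6.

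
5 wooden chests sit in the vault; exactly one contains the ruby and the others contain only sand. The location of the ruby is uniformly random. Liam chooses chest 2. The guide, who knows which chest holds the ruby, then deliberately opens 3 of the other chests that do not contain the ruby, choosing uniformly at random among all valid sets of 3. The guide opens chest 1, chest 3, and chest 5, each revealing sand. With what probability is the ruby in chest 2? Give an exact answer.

Condition on the true location of the ruby.
If it is in any of chests 1, 3, and 5 (prior 1/5 each): that chest was opened and seen not to hold the prize — ruled out; weight (1/5)·0 = 0 each.
If it is in chest 2 (prior 1/5): the guide has 4 equally likely choices, so probability 1/4; weight (1/5)·(1/4) = 1/20.
If it is in chest 4 (prior 1/5): the guide has no choice, probability 1; weight (1/5)·1 = 1/5.
The weights sum to 1/4.
So P(the ruby in chest 2 | the guide opened chest 1, chest 3, and chest 5) = (1/20) / (1/4) = 1/5.

1/5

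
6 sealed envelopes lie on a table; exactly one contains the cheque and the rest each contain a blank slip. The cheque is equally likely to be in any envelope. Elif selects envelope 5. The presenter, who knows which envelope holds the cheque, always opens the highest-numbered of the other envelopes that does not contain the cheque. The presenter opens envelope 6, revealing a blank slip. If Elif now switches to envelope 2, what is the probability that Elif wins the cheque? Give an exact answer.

1/5

Condition on the true location of the cheque.
If it is in any of envelopes 1, 2, 3, 4, and 5 (prior 1/6 each): envelope 6 is the highest-numbered option available, probability 1; weight (1/6)·1 = 1/6 each.
If it is in envelope 6 (prior 1/6): the presenter opened envelope 6, so this case is ruled out; weight (1/6)·0 = 0.
The weights sum to 5/6.
So P(the cheque in envelope 2 | the presenter opened envelope 6) = (1/6) / (5/6) = 1/5.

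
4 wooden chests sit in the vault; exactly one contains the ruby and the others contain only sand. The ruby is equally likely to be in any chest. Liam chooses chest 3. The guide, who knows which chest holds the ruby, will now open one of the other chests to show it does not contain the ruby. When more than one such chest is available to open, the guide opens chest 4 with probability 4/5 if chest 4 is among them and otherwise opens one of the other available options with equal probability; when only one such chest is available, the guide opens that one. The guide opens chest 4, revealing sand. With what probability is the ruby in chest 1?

Condition on the true location of the ruby.
If it is in any of chests 1, 2, and 3 (prior 1/4 each): chest 4 is available, opened with probability 4/5; weight (1/4)·(4/5) = 1/5 each.
If it is in chest 4 (prior 1/4): the guide opened chest 4, so this case is ruled out; weight (1/4)·0 = 0.
The weights sum to 3/5.
So P(the ruby in chest 1 | the guide opened chest 4) = (1/5) / (3/5) = 1/3.

1/3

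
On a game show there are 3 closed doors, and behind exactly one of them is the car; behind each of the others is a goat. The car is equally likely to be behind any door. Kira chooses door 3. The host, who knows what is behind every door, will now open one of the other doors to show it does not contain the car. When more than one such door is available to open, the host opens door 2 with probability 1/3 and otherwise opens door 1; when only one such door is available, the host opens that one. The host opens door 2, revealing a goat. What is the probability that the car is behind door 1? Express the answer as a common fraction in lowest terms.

Condition on the true location of the car.
If it is behind door 1 (prior 1/3): only door 2 is available, probability 1; weight (1/3)·1 = 1/3.
If it is behind door 2 (prior 1/3): the host opened door 2, so this case is ruled out; weight (1/3)·0 = 0.
If it is behind door 3 (prior 1/3): door 2 is available, opened with probability 1/3; weight (1/3)·(1/3) = 1/9.
The weights sum to 4/9.
So P(the car behind door 1 | the host opened door 2) = (1/3) / (4/9) = 3/4.

3/4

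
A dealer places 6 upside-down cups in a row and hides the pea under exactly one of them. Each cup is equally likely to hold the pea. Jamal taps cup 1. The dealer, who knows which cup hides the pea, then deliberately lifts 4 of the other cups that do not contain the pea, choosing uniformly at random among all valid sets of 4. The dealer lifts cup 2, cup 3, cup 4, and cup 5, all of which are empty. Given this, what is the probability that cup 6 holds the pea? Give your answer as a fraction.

Consider each possible location of the pea in turn.
If it is under cup 1 (prior 1/6): the dealer has 5 equally likely choices, so probability 1/5; weight (1/6)·(1/5) = 1/30.
If it is under any of cups 2, 3, 4, and 5 (prior 1/6 each): that cup was opened and seen not to hold the prize — ruled out; weight (1/6)·0 = 0 each.
If it is under cup 6 (prior 1/6): the dealer has no choice, probability 1; weight (1/6)·1 = 1/6.
The weights sum to 1/5.
So P(the pea under cup 6 | the dealer opened cup 2, cup 3, cup 4, and cup 5) = (1/6) / (1/5) = 5/6.

5/6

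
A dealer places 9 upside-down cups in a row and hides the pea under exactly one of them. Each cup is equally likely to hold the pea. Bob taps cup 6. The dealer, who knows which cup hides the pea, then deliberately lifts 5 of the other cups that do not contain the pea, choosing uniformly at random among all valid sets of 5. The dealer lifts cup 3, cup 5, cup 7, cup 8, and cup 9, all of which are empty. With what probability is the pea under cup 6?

1/9

Condition on the true location of the pea.
If it is under any of cups 1, 2, and 4 (prior 1/9 each): the dealer has 21 equally likely choices, so probability 1/21; weight (1/9)·(1/21) = 1/189 each.
If it is under any of cups 3, 5, 7, 8, and 9 (prior 1/9 each): that cup was opened and seen not to hold the prize — ruled out; weight (1/9)·0 = 0 each.
If it is under cup 6 (prior 1/9): the dealer has 56 equally likely choices, so probability 1/56; weight (1/9)·(1/56) = 1/504.
The weights sum to 1/56.
So P(the pea under cup 6 | the dealer opened cup 3, cup 5, cup 7, cup 8, and cup 9) = (1/504) / (1/56) = 1/9.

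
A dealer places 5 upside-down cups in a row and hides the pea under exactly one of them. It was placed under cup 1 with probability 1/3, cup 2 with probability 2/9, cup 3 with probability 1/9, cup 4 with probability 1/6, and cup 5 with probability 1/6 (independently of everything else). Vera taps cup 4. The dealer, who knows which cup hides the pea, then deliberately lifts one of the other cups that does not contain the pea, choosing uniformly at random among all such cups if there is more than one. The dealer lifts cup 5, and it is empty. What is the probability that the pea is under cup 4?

3/19

Condition on the true location of the pea.
If it is under cup 1 (prior 1/3): the dealer has 3 equally likely choices, so probability 1/3; weight (1/3)·(1/3) = 1/9.
If it is under cup 2 (prior 2/9): the dealer has 3 equally likely choices, so probability 1/3; weight (2/9)·(1/3) = 2/27.
If it is under cup 3 (prior 1/9): the dealer has 3 equally likely choices, so probability 1/3; weight (1/9)·(1/3) = 1/27.
If it is under cup 4 (prior 1/6): the dealer has 4 equally likely choices, so probability 1/4; weight (1/6)·(1/4) = 1/24.
If it is under cup 5 (prior 1/6): the dealer opened cup 5, so this case is ruled out; weight (1/6)·0 = 0.
The weights sum to 19/72.
So P(the pea under cup 4 | the dealer opened cup 5) = (1/24) / (19/72) = 3/19.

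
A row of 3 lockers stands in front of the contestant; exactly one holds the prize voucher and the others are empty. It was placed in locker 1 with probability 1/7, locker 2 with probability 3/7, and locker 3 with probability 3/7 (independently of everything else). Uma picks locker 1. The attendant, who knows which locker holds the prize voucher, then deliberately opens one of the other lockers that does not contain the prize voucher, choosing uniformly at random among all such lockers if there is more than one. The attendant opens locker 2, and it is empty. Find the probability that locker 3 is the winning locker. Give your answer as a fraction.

Apply Bayes' rule, conditioning on where the prize voucher actually is.
If it is in locker 1 (prior 1/7): the attendant has 2 equally likely choices, so probability 1/2; weight (1/7)·(1/2) = 1/14.
If it is in locker 2 (prior 3/7): the attendant opened locker 2, so this case is ruled out; weight (3/7)·0 = 0.
If it is in locker 3 (prior 3/7): the attendant has no choice, probability 1; weight (3/7)·1 = 3/7.
The weights sum to 1/2.
So P(the prize voucher in locker 3 | the attendant opened locker 2) = (3/7) / (1/2) = 6/7.

6/7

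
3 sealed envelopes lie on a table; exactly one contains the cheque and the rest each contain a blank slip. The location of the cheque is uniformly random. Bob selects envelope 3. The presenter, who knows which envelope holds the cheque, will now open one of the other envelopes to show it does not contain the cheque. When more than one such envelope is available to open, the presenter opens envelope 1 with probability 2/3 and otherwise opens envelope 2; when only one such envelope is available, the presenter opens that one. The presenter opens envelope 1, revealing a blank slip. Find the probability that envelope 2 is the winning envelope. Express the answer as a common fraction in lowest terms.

Apply Bayes' rule, conditioning on where the cheque actually is.
If it is in envelope 1 (prior 1/3): the presenter opened envelope 1, so this case is ruled out; weight (1/3)·0 = 0.
If it is in envelope 2 (prior 1/3): only envelope 1 is available, probability 1; weight (1/3)·1 = 1/3.
If it is in envelope 3 (prior 1/3): envelope 1 is available, opened with probability 2/3; weight (1/3)·(2/3) = 2/9.
The weights sum to 5/9.
So P(the cheque in envelope 2 | the presenter opened envelope 1) = (1/3) / (5/9) = 3/5.

3/5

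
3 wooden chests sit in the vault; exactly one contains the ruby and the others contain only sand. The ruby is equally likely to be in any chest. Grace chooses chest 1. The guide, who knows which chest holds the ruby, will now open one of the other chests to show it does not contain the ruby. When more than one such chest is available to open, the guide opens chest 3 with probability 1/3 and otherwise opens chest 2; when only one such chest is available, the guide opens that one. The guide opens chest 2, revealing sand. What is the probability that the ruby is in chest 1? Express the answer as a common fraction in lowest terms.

Condition on the true location of the ruby.
If it is in chest 1 (prior 1/3): chest 3 is available but not opened, probability 2/3; weight (1/3)·(2/3) = 2/9.
If it is in chest 2 (prior 1/3): the guide opened chest 2, so this case is ruled out; weight (1/3)·0 = 0.
If it is in chest 3 (prior 1/3): only chest 2 is available, probability 1; weight (1/3)·1 = 1/3.
The weights sum to 5/9.
So P(the ruby in chest 1 | the guide opened chest 2) = (2/9) / (5/9) = 2/5.

2/5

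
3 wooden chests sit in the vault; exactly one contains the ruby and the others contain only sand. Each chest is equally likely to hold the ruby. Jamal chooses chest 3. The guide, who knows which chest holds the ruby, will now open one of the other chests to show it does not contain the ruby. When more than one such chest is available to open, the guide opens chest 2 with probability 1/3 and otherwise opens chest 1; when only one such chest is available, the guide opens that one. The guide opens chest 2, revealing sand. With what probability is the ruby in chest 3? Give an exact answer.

1/4

Condition on the true location of the ruby.
If it is in chest 1 (prior 1/3): only chest 2 is available, probability 1; weight (1/3)·1 = 1/3.
If it is in chest 2 (prior 1/3): the guide opened chest 2, so this case is ruled out; weight (1/3)·0 = 0.
If it is in chest 3 (prior 1/3): chest 2 is available, opened with probability 1/3; weight (1/3)·(1/3) = 1/9.
The weights sum to 4/9.
So P(the ruby in chest 3 | the guide opened chest 2) = (1/9) / (4/9) = 1/4.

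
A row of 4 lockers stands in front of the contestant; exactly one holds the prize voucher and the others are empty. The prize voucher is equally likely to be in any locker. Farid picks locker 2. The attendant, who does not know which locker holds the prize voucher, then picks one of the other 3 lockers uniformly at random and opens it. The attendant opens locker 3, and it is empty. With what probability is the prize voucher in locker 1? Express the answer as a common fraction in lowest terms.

1/3

Apply Bayes' rule, conditioning on where the prize voucher actually is.
If it is in any of lockers 1, 2, and 4 (prior 1/4 each): the attendant picks locker 3 with probability 1/3 regardless, and it is not the prize; weight (1/4)·(1/3) = 1/12 each.
If it is in locker 3 (prior 1/4): the attendant opened locker 3, so this case is ruled out; weight (1/4)·0 = 0.
The weights sum to 1/4.
So P(the prize voucher in locker 1 | the attendant opened locker 3) = (1/12) / (1/4) = 1/3.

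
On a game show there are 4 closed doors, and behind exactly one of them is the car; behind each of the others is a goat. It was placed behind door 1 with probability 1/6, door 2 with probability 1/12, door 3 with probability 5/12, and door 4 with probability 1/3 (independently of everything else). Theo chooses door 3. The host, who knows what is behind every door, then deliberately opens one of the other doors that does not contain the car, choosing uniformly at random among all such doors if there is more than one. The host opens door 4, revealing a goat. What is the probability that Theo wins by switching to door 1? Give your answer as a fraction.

6/19

Consider each possible location of the car in turn.
If it is behind door 1 (prior 1/6): the host has 2 equally likely choices, so probability 1/2; weight (1/6)·(1/2) = 1/12.
If it is behind door 2 (prior 1/12): the host has 2 equally likely choices, so probability 1/2; weight (1/12)·(1/2) = 1/24.
If it is behind door 3 (prior 5/12): the host has 3 equally likely choices, so probability 1/3; weight (5/12)·(1/3) = 5/36.
If it is behind door 4 (prior 1/3): the host opened door 4, so this case is ruled out; weight (1/3)·0 = 0.
The weights sum to 19/72.
So P(the car behind door 1 | the host opened door 4) = (1/12) / (19/72) = 6/19.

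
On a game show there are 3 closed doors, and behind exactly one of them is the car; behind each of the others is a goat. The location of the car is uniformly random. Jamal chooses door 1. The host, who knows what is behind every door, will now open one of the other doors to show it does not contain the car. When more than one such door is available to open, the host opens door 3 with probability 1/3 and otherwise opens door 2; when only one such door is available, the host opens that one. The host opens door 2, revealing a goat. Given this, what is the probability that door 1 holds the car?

2/5

Apply Bayes' rule, conditioning on where the car actually is.
If it is behind door 1 (prior 1/3): door 3 is available but not opened, probability 2/3; weight (1/3)·(2/3) = 2/9.
If it is behind door 2 (prior 1/3): the host opened door 2, so this case is ruled out; weight (1/3)·0 = 0.
If it is behind door 3 (prior 1/3): only door 2 is available, probability 1; weight (1/3)·1 = 1/3.
The weights sum to 5/9.
So P(the car behind door 1 | the host opened door 2) = (2/9) / (5/9) = 2/5.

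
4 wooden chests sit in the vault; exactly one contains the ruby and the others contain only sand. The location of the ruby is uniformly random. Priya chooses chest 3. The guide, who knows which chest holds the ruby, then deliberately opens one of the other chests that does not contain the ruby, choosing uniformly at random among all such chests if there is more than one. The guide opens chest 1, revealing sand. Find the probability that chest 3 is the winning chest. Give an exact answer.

Condition on the true location of the ruby.
If it is in chest 1 (prior 1/4): the guide opened chest 1, so this case is ruled out; weight (1/4)·0 = 0.
If it is in either of chests 2 and 4 (prior 1/4 each): the guide has 2 equally likely choices, so probability 1/2; weight (1/4)·(1/2) = 1/8 each.
If it is in chest 3 (prior 1/4): the guide has 3 equally likely choices, so probability 1/3; weight (1/4)·(1/3) = 1/12.
The weights sum to 1/3.
So P(the ruby in chest 3 | the guide opened chest 1) = (1/12) / (1/3) = 1/4.

1/4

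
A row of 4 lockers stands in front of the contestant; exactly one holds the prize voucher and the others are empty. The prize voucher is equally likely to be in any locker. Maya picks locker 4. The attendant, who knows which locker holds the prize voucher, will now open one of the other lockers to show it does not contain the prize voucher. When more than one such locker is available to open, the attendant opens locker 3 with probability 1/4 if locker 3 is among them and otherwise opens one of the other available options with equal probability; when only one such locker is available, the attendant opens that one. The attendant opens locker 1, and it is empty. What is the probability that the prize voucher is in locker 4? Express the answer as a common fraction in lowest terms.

Consider each possible location of the prize voucher in turn.
If it is in locker 1 (prior 1/4): the attendant opened locker 1, so this case is ruled out; weight (1/4)·0 = 0.
If it is in locker 2 (prior 1/4): locker 3 is available but not opened, probability 3/4; weight (1/4)·(3/4) = 3/16.
If it is in locker 3 (prior 1/4): locker 3 holds the prize so is unavailable; the attendant chooses uniformly among the 2 others, probability 1/2; weight (1/4)·(1/2) = 1/8.
If it is in locker 4 (prior 1/4): locker 3 is available but not opened; locker 1 gets probability (1 − 1/4)/2 = 3/8; weight (1/4)·(3/8) = 3/32.
The weights sum to 13/32.
So P(the prize voucher in locker 4 | the attendant opened locker 1) = (3/32) / (13/32) = 3/13.

3/13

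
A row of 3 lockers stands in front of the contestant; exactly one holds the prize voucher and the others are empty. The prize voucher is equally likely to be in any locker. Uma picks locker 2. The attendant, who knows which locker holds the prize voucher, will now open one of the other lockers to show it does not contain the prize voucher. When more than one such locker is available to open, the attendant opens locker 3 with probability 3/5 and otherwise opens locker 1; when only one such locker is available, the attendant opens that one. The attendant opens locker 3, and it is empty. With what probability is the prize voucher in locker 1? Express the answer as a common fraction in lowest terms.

5/8

Apply Bayes' rule, conditioning on where the prize voucher actually is.
If it is in locker 1 (prior 1/3): only locker 3 is available, probability 1; weight (1/3)·1 = 1/3.
If it is in locker 2 (prior 1/3): locker 3 is available, opened with probability 3/5; weight (1/3)·(3/5) = 1/5.
If it is in locker 3 (prior 1/3): the attendant opened locker 3, so this case is ruled out; weight (1/3)·0 = 0.
The weights sum to 8/15.
So P(the prize voucher in locker 1 | the attendant opened locker 3) = (1/3) / (8/15) = 5/8.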